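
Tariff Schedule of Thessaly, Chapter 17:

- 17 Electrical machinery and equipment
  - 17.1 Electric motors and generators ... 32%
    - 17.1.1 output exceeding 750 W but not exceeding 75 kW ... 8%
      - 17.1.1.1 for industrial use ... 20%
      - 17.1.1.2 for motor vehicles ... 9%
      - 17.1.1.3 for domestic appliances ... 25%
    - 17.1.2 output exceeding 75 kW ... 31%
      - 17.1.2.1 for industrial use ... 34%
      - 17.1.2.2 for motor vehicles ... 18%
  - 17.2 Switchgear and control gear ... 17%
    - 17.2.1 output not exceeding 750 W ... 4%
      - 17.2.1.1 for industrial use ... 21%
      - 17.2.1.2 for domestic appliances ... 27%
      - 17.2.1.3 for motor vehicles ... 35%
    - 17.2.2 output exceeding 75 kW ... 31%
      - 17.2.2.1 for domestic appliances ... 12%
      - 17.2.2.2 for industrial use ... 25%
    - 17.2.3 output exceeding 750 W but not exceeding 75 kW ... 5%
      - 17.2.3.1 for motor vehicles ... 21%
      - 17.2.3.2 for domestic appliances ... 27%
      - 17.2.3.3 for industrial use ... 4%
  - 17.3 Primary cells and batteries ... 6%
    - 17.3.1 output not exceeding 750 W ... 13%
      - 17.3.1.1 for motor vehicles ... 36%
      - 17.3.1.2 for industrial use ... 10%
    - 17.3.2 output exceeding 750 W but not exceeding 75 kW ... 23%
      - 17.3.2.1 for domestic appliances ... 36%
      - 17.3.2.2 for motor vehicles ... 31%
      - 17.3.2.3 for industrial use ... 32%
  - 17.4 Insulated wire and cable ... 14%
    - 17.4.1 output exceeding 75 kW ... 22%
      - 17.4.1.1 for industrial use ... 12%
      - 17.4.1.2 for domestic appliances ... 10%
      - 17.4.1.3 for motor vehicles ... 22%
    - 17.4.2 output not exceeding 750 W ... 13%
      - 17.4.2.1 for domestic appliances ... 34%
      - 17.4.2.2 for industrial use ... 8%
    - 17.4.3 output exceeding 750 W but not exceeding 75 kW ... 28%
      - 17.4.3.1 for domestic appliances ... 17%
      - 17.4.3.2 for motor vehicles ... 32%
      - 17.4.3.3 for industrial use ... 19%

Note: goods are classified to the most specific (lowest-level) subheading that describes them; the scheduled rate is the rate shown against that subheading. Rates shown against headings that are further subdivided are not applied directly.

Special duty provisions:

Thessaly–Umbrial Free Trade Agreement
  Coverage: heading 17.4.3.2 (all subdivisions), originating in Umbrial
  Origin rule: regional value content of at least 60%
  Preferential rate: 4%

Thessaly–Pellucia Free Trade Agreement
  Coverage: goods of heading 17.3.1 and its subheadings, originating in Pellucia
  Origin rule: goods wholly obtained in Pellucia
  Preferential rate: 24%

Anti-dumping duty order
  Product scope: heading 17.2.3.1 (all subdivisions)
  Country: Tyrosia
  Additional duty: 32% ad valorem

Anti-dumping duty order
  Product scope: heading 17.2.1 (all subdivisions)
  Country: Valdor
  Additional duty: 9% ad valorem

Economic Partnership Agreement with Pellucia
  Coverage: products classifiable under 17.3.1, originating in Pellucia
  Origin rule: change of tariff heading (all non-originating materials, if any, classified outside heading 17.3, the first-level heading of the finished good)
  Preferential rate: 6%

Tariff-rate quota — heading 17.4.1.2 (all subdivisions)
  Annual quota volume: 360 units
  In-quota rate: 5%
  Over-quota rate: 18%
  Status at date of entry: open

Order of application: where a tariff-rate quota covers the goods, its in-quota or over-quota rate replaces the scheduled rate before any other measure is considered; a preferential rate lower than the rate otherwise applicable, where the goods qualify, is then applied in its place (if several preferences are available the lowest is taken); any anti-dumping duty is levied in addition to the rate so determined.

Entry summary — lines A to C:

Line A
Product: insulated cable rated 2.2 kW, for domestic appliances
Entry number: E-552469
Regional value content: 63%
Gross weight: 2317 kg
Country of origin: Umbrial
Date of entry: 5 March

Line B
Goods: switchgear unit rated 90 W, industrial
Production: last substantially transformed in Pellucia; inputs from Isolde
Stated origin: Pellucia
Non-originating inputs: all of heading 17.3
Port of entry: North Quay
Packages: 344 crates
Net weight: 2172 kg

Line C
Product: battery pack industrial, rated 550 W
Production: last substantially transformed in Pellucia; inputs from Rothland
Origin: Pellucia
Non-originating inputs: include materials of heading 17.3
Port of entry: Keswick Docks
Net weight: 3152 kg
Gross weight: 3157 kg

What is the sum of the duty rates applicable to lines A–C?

Line A: insulated cable → 17.4; rated 2.2 kW → 17.4.3; for domestic appliances → 17.4.3.1. Scheduled 17%. Umbrial agreement on 17.4.3.2: 17.4.3.1 not covered. → 17%.
Line B: switchgear unit → 17.2; rated 90 W → 17.2.1; industrial → 17.2.1.1. Scheduled 21%. Pellucia agreement on 17.3.1: 17.2.1.1 not covered; Pellucia agreement on 17.3.1: 17.2.1.1 not covered. → 21%.
Line C: battery pack → 17.3; rated 550 W → 17.3.1; industrial → 17.3.1.2. Scheduled 10%. Pellucia agreement on 17.3.1: not wholly obtained; Pellucia agreement on 17.3.1: CTH not met. → 10%.
Sum: 17% + 21% + 10% = 48%.

48%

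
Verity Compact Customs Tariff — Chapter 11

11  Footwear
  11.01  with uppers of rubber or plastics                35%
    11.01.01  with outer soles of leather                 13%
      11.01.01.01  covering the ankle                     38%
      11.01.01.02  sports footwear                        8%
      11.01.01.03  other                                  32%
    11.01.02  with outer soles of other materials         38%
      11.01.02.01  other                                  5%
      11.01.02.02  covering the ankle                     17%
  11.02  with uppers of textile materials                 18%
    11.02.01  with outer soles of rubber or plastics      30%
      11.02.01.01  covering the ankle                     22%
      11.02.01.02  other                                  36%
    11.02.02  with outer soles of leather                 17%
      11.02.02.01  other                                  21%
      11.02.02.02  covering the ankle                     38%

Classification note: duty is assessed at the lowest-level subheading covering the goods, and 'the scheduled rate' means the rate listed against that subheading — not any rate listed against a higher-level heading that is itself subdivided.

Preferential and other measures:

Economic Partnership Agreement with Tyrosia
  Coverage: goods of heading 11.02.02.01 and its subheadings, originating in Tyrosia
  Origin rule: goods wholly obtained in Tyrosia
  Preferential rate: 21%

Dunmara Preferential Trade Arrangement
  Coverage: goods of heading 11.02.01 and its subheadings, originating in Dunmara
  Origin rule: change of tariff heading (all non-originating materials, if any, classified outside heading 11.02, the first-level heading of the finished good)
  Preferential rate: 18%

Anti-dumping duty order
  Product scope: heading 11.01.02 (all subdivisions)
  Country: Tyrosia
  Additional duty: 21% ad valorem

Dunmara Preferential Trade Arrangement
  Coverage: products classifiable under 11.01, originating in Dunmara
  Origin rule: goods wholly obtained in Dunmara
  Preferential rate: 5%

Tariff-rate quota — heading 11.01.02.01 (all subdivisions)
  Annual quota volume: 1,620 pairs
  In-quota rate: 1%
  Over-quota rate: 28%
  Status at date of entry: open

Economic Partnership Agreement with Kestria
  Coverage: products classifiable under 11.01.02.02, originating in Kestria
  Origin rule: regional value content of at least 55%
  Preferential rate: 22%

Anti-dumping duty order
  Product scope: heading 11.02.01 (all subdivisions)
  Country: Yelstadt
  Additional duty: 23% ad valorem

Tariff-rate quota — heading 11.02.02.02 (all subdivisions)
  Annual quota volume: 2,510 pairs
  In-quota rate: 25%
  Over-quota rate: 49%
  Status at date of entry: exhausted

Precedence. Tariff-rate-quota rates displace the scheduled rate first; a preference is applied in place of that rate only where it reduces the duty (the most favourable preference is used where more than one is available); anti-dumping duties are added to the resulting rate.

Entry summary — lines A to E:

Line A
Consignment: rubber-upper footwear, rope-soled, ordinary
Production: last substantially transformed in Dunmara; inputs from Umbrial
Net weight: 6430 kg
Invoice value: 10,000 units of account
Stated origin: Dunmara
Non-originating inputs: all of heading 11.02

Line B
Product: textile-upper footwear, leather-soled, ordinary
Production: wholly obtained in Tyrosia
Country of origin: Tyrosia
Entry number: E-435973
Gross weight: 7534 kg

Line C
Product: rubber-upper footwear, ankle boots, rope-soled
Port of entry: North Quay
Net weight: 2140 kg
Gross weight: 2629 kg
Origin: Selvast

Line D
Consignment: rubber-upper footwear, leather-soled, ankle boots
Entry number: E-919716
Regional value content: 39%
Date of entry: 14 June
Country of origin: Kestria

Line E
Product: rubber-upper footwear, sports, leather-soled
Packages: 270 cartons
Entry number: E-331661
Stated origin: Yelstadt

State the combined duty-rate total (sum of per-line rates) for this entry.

Line A: rubber-upper → 11.01; rope-soled → 11.01.02; ordinary → 11.01.02.01. Scheduled 5%. quota on 11.01.02.01 open → in-quota 1%; Dunmara agreement on 11.02.01: 11.01.02.01 not covered; Dunmara agreement on 11.01: not wholly obtained. → 1%.
Line B: textile-upper → 11.02; leather-soled → 11.02.02; ordinary → 11.02.02.01. Scheduled 21%. Tyrosia agreement on 11.02.02.01: wholly obtained → 21% available; preference 21% not lower than 21% → no reduction. → 21%.
Line C: rubber-upper → 11.01; rope-soled → 11.01.02; ankle boots → 11.01.02.02. Scheduled 17%. No special measure applies. → 17%.
Line D: rubber-upper → 11.01; leather-soled → 11.01.01; ankle boots → 11.01.01.01. Scheduled 38%. Kestria agreement on 11.01.02.02: 11.01.01.01 not covered. → 38%.
Line E: rubber-upper → 11.01; leather-soled → 11.01.01; sports → 11.01.01.02. Scheduled 8%. No special measure applies. → 8%.
Sum: 1% + 21% + 17% + 38% + 8% = 85%.

85%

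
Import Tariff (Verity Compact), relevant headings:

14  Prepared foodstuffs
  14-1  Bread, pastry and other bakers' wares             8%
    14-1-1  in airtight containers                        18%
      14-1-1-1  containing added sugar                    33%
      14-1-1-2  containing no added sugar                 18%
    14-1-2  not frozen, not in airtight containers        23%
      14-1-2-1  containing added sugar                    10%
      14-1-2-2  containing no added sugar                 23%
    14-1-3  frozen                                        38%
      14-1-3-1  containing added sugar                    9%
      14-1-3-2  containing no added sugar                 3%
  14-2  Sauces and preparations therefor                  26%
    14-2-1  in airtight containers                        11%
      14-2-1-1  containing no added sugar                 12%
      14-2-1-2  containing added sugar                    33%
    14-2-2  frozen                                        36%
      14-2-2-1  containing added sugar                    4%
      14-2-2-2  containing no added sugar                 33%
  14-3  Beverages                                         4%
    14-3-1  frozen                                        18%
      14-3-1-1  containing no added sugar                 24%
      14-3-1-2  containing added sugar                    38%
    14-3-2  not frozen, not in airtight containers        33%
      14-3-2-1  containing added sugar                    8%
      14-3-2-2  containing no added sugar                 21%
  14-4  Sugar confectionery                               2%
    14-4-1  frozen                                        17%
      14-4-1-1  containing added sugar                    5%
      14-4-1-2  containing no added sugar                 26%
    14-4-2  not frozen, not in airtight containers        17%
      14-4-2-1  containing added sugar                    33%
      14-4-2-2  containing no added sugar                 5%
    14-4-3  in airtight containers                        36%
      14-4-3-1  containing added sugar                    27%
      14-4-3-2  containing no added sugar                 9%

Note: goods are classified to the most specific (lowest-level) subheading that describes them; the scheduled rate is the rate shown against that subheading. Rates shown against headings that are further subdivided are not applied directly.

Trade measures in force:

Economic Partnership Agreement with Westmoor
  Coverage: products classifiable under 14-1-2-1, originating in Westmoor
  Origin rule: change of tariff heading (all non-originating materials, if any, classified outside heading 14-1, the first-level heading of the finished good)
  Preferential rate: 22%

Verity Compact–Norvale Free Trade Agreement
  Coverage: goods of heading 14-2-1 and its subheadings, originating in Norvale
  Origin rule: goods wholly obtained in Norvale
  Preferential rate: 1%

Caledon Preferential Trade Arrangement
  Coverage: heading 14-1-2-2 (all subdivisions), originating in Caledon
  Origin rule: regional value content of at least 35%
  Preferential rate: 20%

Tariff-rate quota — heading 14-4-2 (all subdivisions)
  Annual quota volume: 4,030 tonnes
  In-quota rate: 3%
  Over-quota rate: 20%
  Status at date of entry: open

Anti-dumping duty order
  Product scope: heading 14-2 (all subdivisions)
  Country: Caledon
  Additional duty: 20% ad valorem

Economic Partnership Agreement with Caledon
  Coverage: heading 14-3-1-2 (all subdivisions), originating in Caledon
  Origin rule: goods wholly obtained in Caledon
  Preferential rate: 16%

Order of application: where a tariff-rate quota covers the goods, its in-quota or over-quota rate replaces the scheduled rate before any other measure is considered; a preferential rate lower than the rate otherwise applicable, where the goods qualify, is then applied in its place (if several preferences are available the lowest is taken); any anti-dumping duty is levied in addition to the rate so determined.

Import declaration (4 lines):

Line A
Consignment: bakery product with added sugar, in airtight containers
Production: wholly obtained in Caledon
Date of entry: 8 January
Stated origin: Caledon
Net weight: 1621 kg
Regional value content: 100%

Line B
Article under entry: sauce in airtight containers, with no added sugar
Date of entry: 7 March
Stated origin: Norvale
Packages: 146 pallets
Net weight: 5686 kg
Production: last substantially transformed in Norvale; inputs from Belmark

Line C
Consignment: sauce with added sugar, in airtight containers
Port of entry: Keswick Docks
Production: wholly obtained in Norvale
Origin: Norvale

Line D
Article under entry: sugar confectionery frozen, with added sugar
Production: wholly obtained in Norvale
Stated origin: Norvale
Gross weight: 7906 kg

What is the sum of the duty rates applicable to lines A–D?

51%

Line A: bakery product → 14-1; in airtight containers → 14-1-1; with added sugar → 14-1-1-1. Scheduled 33%. Caledon agreement on 14-1-2-2: 14-1-1-1 not covered; Caledon agreement on 14-3-1-2: 14-1-1-1 not covered. → 33%.
Line B: sauce → 14-2; in airtight containers → 14-2-1; with no added sugar → 14-2-1-1. Scheduled 12%. Norvale agreement on 14-2-1: not wholly obtained. → 12%.
Line C: sauce → 14-2; in airtight containers → 14-2-1; with added sugar → 14-2-1-2. Scheduled 33%. Norvale agreement on 14-2-1: wholly obtained → 1% available; preferential 1%. → 1%.
Line D: sugar confectionery → 14-4; frozen → 14-4-1; with added sugar → 14-4-1-1. Scheduled 5%. Norvale agreement on 14-2-1: 14-4-1-1 not covered. → 5%.
Sum: 33% + 12% + 1% + 5% = 51%.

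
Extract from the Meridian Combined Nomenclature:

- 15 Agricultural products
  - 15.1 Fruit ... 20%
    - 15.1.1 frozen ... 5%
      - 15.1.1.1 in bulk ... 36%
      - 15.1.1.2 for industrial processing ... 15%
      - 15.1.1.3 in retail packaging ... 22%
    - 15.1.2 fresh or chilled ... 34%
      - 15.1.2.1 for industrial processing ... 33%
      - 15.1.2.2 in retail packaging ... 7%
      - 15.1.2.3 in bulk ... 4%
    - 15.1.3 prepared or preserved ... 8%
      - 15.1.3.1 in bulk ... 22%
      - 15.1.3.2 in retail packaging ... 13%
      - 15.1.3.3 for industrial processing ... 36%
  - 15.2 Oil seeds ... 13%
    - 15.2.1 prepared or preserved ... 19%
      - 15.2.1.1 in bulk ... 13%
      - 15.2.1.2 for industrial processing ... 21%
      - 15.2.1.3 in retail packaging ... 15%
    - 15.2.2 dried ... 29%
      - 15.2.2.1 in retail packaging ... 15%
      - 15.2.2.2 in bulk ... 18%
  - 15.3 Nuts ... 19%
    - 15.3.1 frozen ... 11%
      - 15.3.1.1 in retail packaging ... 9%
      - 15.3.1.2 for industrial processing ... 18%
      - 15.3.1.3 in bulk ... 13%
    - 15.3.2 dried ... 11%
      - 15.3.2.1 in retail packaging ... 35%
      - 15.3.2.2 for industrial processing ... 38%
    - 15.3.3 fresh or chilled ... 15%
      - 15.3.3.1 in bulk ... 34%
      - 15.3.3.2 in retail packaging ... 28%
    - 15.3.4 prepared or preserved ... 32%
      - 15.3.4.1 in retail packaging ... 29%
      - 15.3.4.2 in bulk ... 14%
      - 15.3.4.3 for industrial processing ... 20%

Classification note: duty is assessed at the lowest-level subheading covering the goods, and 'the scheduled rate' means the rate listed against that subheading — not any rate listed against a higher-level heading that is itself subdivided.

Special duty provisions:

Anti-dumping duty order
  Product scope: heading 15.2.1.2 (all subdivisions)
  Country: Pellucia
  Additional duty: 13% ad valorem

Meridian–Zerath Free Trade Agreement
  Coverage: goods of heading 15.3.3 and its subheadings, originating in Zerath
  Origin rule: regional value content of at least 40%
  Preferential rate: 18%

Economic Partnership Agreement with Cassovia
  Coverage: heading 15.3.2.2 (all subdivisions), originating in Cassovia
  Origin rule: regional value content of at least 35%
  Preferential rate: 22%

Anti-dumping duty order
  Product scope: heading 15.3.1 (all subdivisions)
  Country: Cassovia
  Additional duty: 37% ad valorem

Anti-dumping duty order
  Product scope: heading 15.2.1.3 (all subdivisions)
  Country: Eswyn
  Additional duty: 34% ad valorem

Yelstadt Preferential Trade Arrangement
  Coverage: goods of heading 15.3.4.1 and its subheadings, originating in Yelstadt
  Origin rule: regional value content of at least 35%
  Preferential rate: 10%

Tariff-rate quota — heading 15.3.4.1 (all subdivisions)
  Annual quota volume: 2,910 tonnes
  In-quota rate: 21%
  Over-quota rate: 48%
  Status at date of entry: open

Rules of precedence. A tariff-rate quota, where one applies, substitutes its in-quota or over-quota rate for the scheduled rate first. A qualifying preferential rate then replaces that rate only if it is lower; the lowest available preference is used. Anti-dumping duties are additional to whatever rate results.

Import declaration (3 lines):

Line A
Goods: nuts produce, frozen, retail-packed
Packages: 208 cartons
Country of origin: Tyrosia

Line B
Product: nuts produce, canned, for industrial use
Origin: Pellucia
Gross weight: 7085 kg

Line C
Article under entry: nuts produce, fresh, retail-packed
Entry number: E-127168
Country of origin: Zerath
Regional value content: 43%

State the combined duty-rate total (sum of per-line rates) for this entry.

47%

Line A: nuts → 15.3; frozen → 15.3.1; retail-packed → 15.3.1.1. Scheduled 9%. No special measure applies. → 9%.
Line B: nuts → 15.3; canned → 15.3.4; for industrial use → 15.3.4.3. Scheduled 20%. No special measure applies. → 20%.
Line C: nuts → 15.3; fresh → 15.3.3; retail-packed → 15.3.3.2. Scheduled 28%. Zerath agreement on 15.3.3: RVC ≥ 40% → 18% available; preferential 18%. → 18%.
Sum: 9% + 20% + 18% = 47%.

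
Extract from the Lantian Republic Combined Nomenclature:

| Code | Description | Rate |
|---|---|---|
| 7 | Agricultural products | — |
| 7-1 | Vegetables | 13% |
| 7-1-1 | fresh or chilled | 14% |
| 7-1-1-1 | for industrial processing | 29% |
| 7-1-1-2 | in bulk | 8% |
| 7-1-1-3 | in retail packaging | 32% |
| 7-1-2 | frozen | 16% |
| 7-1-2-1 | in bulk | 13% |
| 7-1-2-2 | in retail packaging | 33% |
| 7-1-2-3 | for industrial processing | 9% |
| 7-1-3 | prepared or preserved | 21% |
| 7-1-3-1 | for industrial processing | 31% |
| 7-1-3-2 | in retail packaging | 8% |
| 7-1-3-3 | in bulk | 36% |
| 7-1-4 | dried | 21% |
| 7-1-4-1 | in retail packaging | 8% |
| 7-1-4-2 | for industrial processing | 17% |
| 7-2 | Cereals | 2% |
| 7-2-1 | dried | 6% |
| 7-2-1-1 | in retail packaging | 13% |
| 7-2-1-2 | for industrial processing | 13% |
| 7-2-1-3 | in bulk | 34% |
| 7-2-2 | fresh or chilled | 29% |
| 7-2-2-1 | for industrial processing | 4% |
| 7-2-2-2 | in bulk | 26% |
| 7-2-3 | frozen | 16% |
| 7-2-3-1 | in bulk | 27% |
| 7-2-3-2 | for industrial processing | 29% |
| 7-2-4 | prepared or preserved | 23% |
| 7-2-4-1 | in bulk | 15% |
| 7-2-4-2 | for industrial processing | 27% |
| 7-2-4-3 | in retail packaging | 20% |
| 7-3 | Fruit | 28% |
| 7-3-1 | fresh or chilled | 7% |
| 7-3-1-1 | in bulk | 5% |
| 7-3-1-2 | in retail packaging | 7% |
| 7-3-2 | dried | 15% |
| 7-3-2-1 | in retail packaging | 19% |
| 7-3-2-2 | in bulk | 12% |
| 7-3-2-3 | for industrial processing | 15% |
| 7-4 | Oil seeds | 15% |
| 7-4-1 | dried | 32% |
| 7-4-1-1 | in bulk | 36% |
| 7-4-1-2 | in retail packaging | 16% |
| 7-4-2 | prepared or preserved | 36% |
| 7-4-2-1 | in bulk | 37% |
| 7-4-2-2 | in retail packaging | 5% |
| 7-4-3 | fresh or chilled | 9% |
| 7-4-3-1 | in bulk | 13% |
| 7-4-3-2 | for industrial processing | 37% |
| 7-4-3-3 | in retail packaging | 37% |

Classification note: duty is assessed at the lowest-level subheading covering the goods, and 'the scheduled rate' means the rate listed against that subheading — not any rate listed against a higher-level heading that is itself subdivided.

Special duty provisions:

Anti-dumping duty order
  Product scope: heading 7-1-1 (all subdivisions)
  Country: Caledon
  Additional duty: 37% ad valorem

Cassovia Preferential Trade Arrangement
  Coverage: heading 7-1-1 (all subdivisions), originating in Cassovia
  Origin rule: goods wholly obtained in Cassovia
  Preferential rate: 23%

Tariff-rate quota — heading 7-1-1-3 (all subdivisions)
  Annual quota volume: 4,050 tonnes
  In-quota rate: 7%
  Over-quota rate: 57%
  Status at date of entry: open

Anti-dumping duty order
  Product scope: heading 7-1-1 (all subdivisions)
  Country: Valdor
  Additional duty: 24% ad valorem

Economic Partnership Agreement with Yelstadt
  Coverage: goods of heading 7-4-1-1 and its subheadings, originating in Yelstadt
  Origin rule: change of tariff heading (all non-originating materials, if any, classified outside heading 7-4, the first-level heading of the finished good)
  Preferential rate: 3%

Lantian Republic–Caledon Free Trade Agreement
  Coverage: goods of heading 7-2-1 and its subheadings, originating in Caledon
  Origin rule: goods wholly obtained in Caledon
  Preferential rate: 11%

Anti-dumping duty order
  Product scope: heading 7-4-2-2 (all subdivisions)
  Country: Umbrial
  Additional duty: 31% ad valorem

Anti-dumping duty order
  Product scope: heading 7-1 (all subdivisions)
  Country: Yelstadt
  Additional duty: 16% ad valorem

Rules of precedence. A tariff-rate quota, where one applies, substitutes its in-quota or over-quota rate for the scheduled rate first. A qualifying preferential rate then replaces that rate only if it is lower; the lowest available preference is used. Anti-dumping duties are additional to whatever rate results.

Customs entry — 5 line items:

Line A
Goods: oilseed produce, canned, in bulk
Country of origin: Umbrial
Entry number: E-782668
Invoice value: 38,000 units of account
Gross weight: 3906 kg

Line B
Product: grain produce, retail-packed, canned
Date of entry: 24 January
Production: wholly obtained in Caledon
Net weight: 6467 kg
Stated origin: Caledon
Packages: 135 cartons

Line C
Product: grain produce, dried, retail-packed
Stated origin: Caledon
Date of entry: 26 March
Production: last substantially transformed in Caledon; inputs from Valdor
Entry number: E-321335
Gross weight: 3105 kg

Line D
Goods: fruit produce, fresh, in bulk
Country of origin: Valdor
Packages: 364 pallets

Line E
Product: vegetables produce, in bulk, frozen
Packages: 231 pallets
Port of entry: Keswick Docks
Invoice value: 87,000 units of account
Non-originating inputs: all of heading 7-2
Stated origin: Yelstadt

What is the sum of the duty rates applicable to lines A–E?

Line A: oilseed → 7-4; canned → 7-4-2; in bulk → 7-4-2-1. Scheduled 37%. No special measure applies. → 37%.
Line B: grain → 7-2; canned → 7-2-4; retail-packed → 7-2-4-3. Scheduled 20%. Caledon agreement on 7-2-1: 7-2-4-3 not covered. → 20%.
Line C: grain → 7-2; dried → 7-2-1; retail-packed → 7-2-1-1. Scheduled 13%. Caledon agreement on 7-2-1: not wholly obtained. → 13%.
Line D: fruit → 7-3; fresh → 7-3-1; in bulk → 7-3-1-1. Scheduled 5%. No special measure applies. → 5%.
Line E: vegetables → 7-1; frozen → 7-1-2; in bulk → 7-1-2-1. Scheduled 13%. Yelstadt agreement on 7-4-1-1: 7-1-2-1 not covered; anti-dumping (Yelstadt, 7-1): +16%; total 13% + 16% = 29%. → 29%.
Sum: 37% + 20% + 13% + 5% + 29% = 104%.

104%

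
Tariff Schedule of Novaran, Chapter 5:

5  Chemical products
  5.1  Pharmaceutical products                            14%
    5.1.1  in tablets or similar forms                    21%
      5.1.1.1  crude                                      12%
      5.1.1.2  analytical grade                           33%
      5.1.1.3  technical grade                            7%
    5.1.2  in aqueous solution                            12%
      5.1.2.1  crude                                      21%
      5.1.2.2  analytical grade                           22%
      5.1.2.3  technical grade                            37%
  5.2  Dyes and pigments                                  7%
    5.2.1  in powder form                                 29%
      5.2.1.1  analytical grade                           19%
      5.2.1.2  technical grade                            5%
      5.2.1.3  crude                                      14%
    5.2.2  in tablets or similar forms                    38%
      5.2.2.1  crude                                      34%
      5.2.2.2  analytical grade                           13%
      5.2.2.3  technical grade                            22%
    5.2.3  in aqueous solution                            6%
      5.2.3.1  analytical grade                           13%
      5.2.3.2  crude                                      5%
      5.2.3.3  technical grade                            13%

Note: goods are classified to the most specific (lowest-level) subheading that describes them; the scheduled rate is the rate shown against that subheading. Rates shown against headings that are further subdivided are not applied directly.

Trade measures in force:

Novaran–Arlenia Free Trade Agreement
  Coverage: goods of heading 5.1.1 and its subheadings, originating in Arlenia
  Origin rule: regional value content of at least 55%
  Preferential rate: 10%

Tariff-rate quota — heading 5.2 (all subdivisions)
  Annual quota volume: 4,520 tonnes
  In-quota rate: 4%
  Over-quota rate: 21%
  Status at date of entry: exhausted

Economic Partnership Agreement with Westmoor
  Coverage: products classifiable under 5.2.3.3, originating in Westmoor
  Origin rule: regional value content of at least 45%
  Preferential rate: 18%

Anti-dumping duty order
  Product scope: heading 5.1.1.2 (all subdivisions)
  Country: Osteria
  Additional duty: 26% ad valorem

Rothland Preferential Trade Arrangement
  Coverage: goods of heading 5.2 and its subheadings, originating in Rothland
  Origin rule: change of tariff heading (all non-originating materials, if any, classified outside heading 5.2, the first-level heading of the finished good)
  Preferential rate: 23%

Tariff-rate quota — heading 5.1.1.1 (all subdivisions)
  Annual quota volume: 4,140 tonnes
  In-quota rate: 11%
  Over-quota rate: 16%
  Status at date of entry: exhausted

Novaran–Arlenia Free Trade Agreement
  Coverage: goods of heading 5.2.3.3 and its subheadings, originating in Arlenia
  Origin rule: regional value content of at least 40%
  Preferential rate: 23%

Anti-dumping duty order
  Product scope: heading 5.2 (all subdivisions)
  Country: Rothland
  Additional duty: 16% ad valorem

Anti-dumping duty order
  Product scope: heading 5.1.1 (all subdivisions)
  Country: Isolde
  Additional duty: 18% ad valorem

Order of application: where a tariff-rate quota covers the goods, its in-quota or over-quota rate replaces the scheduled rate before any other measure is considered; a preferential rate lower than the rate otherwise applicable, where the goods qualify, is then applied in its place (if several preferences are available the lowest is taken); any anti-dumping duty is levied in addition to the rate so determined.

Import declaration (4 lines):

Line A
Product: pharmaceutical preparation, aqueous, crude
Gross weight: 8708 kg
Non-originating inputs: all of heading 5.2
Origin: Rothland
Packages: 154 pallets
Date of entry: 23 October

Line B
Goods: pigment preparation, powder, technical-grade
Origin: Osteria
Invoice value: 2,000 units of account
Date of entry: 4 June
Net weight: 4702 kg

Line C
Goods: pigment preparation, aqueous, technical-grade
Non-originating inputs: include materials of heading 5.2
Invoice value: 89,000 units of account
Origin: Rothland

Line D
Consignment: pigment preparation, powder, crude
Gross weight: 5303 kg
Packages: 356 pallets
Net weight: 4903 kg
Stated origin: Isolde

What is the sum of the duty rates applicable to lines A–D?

100%

Line A: pharmaceutical → 5.1; aqueous → 5.1.2; crude → 5.1.2.1. Scheduled 21%. Rothland agreement on 5.2: 5.1.2.1 not covered. → 21%.
Line B: pigment → 5.2; powder → 5.2.1; technical-grade → 5.2.1.2. Scheduled 5%. quota on 5.2 exhausted → over-quota 21%. → 21%.
Line C: pigment → 5.2; aqueous → 5.2.3; technical-grade → 5.2.3.3. Scheduled 13%. quota on 5.2 exhausted → over-quota 21%; Rothland agreement on 5.2: CTH not met; anti-dumping (Rothland, 5.2): +16%; total 21% + 16% = 37%. → 37%.
Line D: pigment → 5.2; powder → 5.2.1; crude → 5.2.1.3. Scheduled 14%. quota on 5.2 exhausted → over-quota 21%. → 21%.
Sum: 21% + 21% + 37% + 21% = 100%.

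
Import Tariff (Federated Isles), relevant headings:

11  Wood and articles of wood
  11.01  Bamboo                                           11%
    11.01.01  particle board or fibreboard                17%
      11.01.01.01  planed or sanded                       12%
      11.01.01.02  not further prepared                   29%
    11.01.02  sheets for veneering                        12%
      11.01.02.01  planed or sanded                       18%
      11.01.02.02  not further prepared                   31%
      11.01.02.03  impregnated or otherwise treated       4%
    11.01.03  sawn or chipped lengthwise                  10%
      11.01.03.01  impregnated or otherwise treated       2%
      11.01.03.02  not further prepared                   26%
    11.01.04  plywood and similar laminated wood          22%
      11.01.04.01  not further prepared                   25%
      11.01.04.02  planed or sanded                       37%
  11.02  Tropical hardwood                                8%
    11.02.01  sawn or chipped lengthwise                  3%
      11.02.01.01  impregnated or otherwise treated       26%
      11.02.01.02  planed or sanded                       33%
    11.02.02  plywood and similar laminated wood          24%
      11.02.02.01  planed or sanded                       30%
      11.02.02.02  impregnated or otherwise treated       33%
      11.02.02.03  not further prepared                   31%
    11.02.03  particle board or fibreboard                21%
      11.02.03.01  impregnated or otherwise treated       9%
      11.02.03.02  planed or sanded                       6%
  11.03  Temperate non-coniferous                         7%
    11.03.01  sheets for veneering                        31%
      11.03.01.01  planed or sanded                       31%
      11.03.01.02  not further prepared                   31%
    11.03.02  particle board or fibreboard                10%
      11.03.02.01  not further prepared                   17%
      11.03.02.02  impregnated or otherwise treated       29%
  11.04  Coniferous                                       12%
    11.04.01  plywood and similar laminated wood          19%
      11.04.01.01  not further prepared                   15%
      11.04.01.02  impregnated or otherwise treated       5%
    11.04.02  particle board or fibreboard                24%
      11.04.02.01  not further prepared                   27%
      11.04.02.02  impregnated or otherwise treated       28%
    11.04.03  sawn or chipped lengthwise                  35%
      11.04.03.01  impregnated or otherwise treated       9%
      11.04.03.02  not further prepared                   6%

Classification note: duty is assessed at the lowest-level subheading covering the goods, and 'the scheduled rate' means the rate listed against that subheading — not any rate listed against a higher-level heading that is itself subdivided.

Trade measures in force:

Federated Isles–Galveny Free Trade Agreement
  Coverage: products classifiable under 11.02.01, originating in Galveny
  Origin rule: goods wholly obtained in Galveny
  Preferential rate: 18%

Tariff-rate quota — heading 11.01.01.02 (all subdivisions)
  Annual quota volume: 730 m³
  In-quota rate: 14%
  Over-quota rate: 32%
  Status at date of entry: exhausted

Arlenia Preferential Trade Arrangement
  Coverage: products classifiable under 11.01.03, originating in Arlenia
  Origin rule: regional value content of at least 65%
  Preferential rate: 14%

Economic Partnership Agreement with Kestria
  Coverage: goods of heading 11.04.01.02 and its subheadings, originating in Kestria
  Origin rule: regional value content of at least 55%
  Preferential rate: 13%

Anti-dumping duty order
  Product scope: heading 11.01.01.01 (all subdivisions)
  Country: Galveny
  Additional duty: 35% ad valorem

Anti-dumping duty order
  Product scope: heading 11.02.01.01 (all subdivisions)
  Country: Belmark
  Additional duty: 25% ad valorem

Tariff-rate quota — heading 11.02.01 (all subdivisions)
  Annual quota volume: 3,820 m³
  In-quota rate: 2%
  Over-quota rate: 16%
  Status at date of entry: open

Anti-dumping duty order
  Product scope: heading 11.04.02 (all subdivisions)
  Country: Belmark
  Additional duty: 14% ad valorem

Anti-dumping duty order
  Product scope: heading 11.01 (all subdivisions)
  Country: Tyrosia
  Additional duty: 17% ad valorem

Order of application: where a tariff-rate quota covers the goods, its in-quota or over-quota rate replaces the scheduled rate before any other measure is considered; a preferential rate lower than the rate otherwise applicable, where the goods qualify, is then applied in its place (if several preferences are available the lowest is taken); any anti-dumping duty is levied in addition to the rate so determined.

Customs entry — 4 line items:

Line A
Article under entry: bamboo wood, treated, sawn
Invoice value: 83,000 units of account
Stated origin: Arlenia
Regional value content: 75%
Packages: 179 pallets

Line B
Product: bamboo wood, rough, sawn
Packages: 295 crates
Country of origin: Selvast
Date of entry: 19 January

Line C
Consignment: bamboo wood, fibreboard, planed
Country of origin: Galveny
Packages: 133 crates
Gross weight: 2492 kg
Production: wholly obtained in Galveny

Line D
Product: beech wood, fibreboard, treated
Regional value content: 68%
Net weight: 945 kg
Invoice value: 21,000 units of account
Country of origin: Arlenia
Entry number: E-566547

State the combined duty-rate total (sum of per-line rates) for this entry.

Line A: bamboo → 11.01; sawn → 11.01.03; treated → 11.01.03.01. Scheduled 2%. Arlenia agreement on 11.01.03: RVC ≥ 65% → 14% available; preference 14% not lower than 2% → no reduction. → 2%.
Line B: bamboo → 11.01; sawn → 11.01.03; rough → 11.01.03.02. Scheduled 26%. No special measure applies. → 26%.
Line C: bamboo → 11.01; fibreboard → 11.01.01; planed → 11.01.01.01. Scheduled 12%. Galveny agreement on 11.02.01: 11.01.01.01 not covered; anti-dumping (Galveny, 11.01.01.01): +35%; total 12% + 35% = 47%. → 47%.
Line D: beech → 11.03; fibreboard → 11.03.02; treated → 11.03.02.02. Scheduled 29%. Arlenia agreement on 11.01.03: 11.03.02.02 not covered. → 29%.
Sum: 2% + 26% + 47% + 29% = 104%.

104%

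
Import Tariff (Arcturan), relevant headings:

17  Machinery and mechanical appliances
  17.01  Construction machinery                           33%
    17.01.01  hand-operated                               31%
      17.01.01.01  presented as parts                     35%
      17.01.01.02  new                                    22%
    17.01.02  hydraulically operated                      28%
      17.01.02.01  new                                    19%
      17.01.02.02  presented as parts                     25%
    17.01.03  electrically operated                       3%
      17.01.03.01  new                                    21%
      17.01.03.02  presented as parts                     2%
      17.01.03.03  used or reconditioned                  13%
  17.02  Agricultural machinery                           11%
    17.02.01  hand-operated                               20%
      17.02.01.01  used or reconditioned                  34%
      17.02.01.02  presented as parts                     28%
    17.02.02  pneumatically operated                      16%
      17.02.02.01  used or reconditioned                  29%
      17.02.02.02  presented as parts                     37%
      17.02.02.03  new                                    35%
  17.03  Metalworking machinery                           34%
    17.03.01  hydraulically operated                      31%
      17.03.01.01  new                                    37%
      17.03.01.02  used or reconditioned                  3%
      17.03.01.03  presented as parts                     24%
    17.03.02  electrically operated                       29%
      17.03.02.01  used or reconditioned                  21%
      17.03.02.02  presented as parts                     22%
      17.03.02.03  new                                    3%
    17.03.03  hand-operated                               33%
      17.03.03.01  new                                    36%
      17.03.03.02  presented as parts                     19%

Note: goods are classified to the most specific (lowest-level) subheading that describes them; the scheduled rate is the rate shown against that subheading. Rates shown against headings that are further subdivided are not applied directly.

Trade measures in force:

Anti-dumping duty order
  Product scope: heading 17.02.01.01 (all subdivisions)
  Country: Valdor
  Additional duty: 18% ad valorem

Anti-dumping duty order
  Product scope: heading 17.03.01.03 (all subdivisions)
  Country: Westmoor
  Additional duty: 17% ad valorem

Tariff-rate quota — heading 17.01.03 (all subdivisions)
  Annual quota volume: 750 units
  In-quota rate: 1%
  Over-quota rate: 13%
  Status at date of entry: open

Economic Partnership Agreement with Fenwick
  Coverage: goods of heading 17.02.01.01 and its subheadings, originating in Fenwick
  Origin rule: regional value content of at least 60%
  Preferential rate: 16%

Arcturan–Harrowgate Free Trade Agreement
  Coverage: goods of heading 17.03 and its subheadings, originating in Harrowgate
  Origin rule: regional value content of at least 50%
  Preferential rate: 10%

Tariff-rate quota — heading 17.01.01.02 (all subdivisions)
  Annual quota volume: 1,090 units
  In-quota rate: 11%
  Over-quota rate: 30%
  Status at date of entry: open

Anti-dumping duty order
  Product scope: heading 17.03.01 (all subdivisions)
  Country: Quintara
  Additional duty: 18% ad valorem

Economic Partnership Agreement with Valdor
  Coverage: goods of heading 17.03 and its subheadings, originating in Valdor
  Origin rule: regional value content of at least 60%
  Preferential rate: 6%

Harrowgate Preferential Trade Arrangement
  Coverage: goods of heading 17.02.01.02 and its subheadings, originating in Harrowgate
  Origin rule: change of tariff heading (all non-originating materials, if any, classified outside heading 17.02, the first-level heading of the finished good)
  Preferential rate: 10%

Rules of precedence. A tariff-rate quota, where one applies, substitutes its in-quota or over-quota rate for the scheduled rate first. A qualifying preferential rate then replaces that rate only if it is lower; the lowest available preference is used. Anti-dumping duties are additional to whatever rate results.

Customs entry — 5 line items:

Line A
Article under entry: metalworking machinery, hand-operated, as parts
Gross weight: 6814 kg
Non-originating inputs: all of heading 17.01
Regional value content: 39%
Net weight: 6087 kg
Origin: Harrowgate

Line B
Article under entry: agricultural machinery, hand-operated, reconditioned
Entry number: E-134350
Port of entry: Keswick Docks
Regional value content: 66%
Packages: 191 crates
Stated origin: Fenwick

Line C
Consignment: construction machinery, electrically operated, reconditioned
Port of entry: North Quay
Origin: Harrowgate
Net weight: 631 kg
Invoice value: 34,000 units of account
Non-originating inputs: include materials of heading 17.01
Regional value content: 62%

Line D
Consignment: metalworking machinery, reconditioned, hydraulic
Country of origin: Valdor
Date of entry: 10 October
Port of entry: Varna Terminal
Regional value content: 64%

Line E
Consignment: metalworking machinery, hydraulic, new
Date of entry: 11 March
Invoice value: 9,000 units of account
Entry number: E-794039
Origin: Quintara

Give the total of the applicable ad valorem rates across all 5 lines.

Line A: metalworking → 17.03; hand-operated → 17.03.03; as parts → 17.03.03.02. Scheduled 19%. Harrowgate agreement on 17.03: RVC < 50%; Harrowgate agreement on 17.02.01.02: 17.03.03.02 not covered. → 19%.
Line B: agricultural → 17.02; hand-operated → 17.02.01; reconditioned → 17.02.01.01. Scheduled 34%. Fenwick agreement on 17.02.01.01: RVC ≥ 60% → 16% available; preferential 16%. → 16%.
Line C: construction → 17.01; electrically operated → 17.01.03; reconditioned → 17.01.03.03. Scheduled 13%. quota on 17.01.03 open → in-quota 1%; Harrowgate agreement on 17.03: 17.01.03.03 not covered; Harrowgate agreement on 17.02.01.02: 17.01.03.03 not covered. → 1%.
Line D: metalworking → 17.03; hydraulic → 17.03.01; reconditioned → 17.03.01.02. Scheduled 3%. Valdor agreement on 17.03: RVC ≥ 60% → 6% available; preference 6% not lower than 3% → no reduction. → 3%.
Line E: metalworking → 17.03; hydraulic → 17.03.01; new → 17.03.01.01. Scheduled 37%. anti-dumping (Quintara, 17.03.01): +18%; total 37% + 18% = 55%. → 55%.
Sum: 19% + 16% + 1% + 3% + 55% = 94%.

94%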